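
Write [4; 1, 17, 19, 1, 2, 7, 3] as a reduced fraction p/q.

121207/24513

Fold from the inside: start with 3/1.
  7 + 1/3 = 22/3
  2 + 3/22 = 47/22
  1 + 22/47 = 69/47
  19 + 47/69 = 1358/69
  17 + 69/1358 = 23155/1358
  1 + 1358/23155 = 24513/23155
  4 + 23155/24513 = 121207/24513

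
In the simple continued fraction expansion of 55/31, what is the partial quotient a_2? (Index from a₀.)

3

55 = 1·31 + 24   →  a_0 = 1
31 = 1·24 + 7   →  a_1 = 1
24 = 3·7 + 3   →  a_2 = 3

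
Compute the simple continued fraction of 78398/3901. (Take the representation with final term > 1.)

78398 = 20·3901 + 378
3901 = 10·378 + 121
378 = 3·121 + 15
121 = 8·15 + 1
15 = 15·1 + 0  (stop)
So 78398/3901 = [20; 10, 3, 8, 15].

[20; 10, 3, 8, 15]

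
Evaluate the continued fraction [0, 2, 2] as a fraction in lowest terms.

Fold from the inside: start with 2/1.
  2 + 1/2 = 5/2
  0 + 2/5 = 2/5

2/5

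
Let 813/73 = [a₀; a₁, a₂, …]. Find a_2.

813 = 11·73 + 10   →  a_0 = 11
73 = 7·10 + 3   →  a_1 = 7
10 = 3·3 + 1   →  a_2 = 3

3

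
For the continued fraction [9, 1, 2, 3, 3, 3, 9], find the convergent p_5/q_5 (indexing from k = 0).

1057/109

Using pₖ = aₖpₖ₋₁ + pₖ₋₂, qₖ = aₖqₖ₋₁ + qₖ₋₂ (with p₋₁=1, p₋₂=0, q₋₁=0, q₋₂=1):
  k=0: a=9, p=9, q=1
  k=1: a=1, p=10, q=1
  k=2: a=2, p=29, q=3
  k=3: a=3, p=97, q=10
  k=4: a=3, p=320, q=33
  k=5: a=3, p=1057, q=109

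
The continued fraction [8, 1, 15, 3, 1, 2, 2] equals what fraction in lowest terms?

3781/423

Using pₖ = aₖpₖ₋₁ + pₖ₋₂ and qₖ = aₖqₖ₋₁ + qₖ₋₂:
  k=0: a=8, p=8, q=1
  k=1: a=1, p=9, q=1
  k=2: a=15, p=143, q=16
  k=3: a=3, p=438, q=49
  k=4: a=1, p=581, q=65
  k=5: a=2, p=1600, q=179
  k=6: a=2, p=3781, q=423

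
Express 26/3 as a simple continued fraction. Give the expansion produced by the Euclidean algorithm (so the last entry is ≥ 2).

26 = 8*3 + 2
3 = 1*2 + 1
2 = 2*1 + 0  (stop)
So 26/3 = [8; 1, 2].

[8; 1, 2]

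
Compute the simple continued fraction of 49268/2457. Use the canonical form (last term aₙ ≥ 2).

[20; 19, 5, 8, 3]

49268 = 20·2457 + 128
2457 = 19·128 + 25
128 = 5·25 + 3
25 = 8·3 + 1
3 = 3·1 + 0  (stop)
So 49268/2457 = [20; 19, 5, 8, 3].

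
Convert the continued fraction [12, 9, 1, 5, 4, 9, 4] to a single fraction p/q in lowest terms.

Using pₖ = aₖpₖ₋₁ + pₖ₋₂ and qₖ = aₖqₖ₋₁ + qₖ₋₂:
  k=0: a=12, p=12, q=1
  k=1: a=9, p=109, q=9
  k=2: a=1, p=121, q=10
  k=3: a=5, p=714, q=59
  k=4: a=4, p=2977, q=246
  k=5: a=9, p=27507, q=2273
  k=6: a=4, p=113005, q=9338

113005/9338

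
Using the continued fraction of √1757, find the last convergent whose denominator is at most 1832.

42210/1007

√1757 = [41; 1, 10, 1, 82, …] (period length 4).
Convergents:
  p_0/q_0 = 41/1
  p_1/q_1 = 42/1
  p_2/q_2 = 461/11
  p_3/q_3 = 503/12
  p_4/q_4 = 41707/995
  p_5/q_5 = 42210/1007
  p_6/q_6 = 463807/11065
q_5 = 1007 ≤ 1832 < 11065 = q_6, so the answer is 42210/1007.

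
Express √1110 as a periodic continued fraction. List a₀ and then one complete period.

a₀ = ⌊√1110⌋ = 33.
With m₀=0, d₀=1 and mₖ₊₁ = dₖaₖ − mₖ, dₖ₊₁ = (n − mₖ₊₁²)/dₖ, aₖ₊₁ = ⌊(a₀+mₖ₊₁)/dₖ₊₁⌋:
  k=1: m=33, d=21, a=3
  k=2: m=30, d=10, a=6
  k=3: m=30, d=21, a=3
  k=4: m=33, d=1, a=66
d=1 and a=2a₀=66 at k=4, so the next step gives (m, d) = (33, 21) again — its k=1 value — and the period has length 4.

[33; 3, 6, 3, 66]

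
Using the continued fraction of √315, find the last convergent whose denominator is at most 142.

2467/139

√315 = [17; 1, 2, 1, 34, …] (period length 4).
Convergents:
  p_0/q_0 = 17/1
  p_1/q_1 = 18/1
  p_2/q_2 = 53/3
  p_3/q_3 = 71/4
  p_4/q_4 = 2467/139
  p_5/q_5 = 2538/143
q_4 = 139 ≤ 142 < 143 = q_5, so the answer is 2467/139.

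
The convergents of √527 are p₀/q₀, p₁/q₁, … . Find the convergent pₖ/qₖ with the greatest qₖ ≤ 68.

√527 = [22; 1, 21, 1, 44, …] (period length 4).
Convergents:
  p_0/q_0 = 22/1
  p_1/q_1 = 23/1
  p_2/q_2 = 505/22
  p_3/q_3 = 528/23
  p_4/q_4 = 23737/1034
q_3 = 23 ≤ 68 < 1034 = q_4, so the answer is 528/23.

528/23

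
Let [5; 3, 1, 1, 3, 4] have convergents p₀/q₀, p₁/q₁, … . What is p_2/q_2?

21/4

Using pₖ = aₖpₖ₋₁ + pₖ₋₂, qₖ = aₖqₖ₋₁ + qₖ₋₂ (with p₋₁=1, p₋₂=0, q₋₁=0, q₋₂=1):
  k=0: a=5, p=5, q=1
  k=1: a=3, p=16, q=3
  k=2: a=1, p=21, q=4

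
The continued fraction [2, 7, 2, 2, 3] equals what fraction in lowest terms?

269/126

Fold from the inside: start with 3/1.
  2 + 1/3 = 7/3
  2 + 3/7 = 17/7
  7 + 7/17 = 126/17
  2 + 17/126 = 269/126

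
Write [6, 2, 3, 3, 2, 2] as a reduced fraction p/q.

Using pₖ = aₖpₖ₋₁ + pₖ₋₂ and qₖ = aₖqₖ₋₁ + qₖ₋₂:
  k=0: a=6, p=6, q=1
  k=1: a=2, p=13, q=2
  k=2: a=3, p=45, q=7
  k=3: a=3, p=148, q=23
  k=4: a=2, p=341, q=53
  k=5: a=2, p=830, q=129

830/129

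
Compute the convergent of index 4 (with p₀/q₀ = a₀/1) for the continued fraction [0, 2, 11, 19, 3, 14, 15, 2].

Using pₖ = aₖpₖ₋₁ + pₖ₋₂, qₖ = aₖqₖ₋₁ + qₖ₋₂ (with p₋₁=1, p₋₂=0, q₋₁=0, q₋₂=1):
  k=0: a=0, p=0, q=1
  k=1: a=2, p=1, q=2
  k=2: a=11, p=11, q=23
  k=3: a=19, p=210, q=439
  k=4: a=3, p=641, q=1340

641/1340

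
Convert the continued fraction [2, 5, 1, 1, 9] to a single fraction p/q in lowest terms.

Using pₖ = aₖpₖ₋₁ + pₖ₋₂ and qₖ = aₖqₖ₋₁ + qₖ₋₂:
  k=0: a=2, p=2, q=1
  k=1: a=5, p=11, q=5
  k=2: a=1, p=13, q=6
  k=3: a=1, p=24, q=11
  k=4: a=9, p=229, q=105

229/105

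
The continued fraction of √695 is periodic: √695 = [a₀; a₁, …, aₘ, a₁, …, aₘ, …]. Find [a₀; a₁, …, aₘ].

[26; 2, 1, 3, 10, 3, 1, 2, 52]

a₀ = ⌊√695⌋ = 26.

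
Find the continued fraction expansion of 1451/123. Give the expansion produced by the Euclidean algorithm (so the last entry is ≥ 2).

1451 = 11×123 + 98
123 = 1×98 + 25
98 = 3×25 + 23
25 = 1×23 + 2
23 = 11×2 + 1
2 = 2×1 + 0  (stop)
So 1451/123 = [11; 1, 3, 1, 11, 2].

[11; 1, 3, 1, 11, 2]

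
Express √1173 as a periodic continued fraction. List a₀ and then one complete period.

a₀ = ⌊√1173⌋ = 34.
With m₀=0, d₀=1 and mₖ₊₁ = dₖaₖ − mₖ, dₖ₊₁ = (n − mₖ₊₁²)/dₖ, aₖ₊₁ = ⌊(a₀+mₖ₊₁)/dₖ₊₁⌋:
  k=1: m=34, d=17, a=4
  k=2: m=34, d=1, a=68
d=1 and a=2a₀=68 at k=2, so the next step gives (m, d) = (34, 17) again — its k=1 value — and the period has length 2.

[34; 4, 68]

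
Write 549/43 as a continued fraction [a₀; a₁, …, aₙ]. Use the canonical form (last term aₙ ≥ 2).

[12; 1, 3, 3, 3]

549 = 12·43 + 33
43 = 1·33 + 10
33 = 3·10 + 3
10 = 3·3 + 1
3 = 3·1 + 0  (stop)
So 549/43 = [12; 1, 3, 3, 3].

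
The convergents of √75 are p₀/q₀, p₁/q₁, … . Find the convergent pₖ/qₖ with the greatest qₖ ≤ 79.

√75 = [8; 1, 1, 1, 16, …] (period length 4).
Convergents:
  p_0/q_0 = 8/1
  p_1/q_1 = 9/1
  p_2/q_2 = 17/2
  p_3/q_3 = 26/3
  p_4/q_4 = 433/50
  p_5/q_5 = 459/53
  p_6/q_6 = 892/103
q_5 = 53 ≤ 79 < 103 = q_6, so the answer is 459/53.

459/53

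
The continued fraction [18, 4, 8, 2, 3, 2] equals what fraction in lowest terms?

Using pₖ = aₖpₖ₋₁ + pₖ₋₂ and qₖ = aₖqₖ₋₁ + qₖ₋₂:
  k=0: a=18, p=18, q=1
  k=1: a=4, p=73, q=4
  k=2: a=8, p=602, q=33
  k=3: a=2, p=1277, q=70
  k=4: a=3, p=4433, q=243
  k=5: a=2, p=10143, q=556

10143/556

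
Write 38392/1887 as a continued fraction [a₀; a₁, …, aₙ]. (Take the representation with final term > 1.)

38392 = 20*1887 + 652
1887 = 2*652 + 583
652 = 1*583 + 69
583 = 8*69 + 31
69 = 2*31 + 7
31 = 4*7 + 3
7 = 2*3 + 1
3 = 3*1 + 0  (stop)
So 38392/1887 = [20; 2, 1, 8, 2, 4, 2, 3].

[20; 2, 1, 8, 2, 4, 2, 3]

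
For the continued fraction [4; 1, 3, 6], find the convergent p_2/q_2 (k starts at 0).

19/4

Using pₖ = aₖpₖ₋₁ + pₖ₋₂, qₖ = aₖqₖ₋₁ + qₖ₋₂ (with p₋₁=1, p₋₂=0, q₋₁=0, q₋₂=1):
  k=0: a=4, p=4, q=1
  k=1: a=1, p=5, q=1
  k=2: a=3, p=19, q=4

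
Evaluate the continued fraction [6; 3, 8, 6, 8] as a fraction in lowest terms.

Using pₖ = aₖpₖ₋₁ + pₖ₋₂ and qₖ = aₖqₖ₋₁ + qₖ₋₂:
  k=0: a=6, p=6, q=1
  k=1: a=3, p=19, q=3
  k=2: a=8, p=158, q=25
  k=3: a=6, p=967, q=153
  k=4: a=8, p=7894, q=1249

7894/1249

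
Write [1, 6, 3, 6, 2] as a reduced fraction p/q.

Fold from the inside: start with 2/1.
  6 + 1/2 = 13/2
  3 + 2/13 = 41/13
  6 + 13/41 = 259/41
  1 + 41/259 = 300/259

300/259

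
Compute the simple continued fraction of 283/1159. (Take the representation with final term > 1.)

283 = 0·1159 + 283
1159 = 4·283 + 27
283 = 10·27 + 13
27 = 2·13 + 1
13 = 13·1 + 0  (stop)
So 283/1159 = [0; 4, 10, 2, 13].

[0; 4, 10, 2, 13]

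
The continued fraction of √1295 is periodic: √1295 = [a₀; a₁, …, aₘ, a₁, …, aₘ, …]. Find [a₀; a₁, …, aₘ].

a₀ = ⌊√1295⌋ = 35.
With m₀=0, d₀=1 and mₖ₊₁ = dₖaₖ − mₖ, dₖ₊₁ = (n − mₖ₊₁²)/dₖ, aₖ₊₁ = ⌊(a₀+mₖ₊₁)/dₖ₊₁⌋:
  k=1: m=35, d=70, a=1
  k=2: m=35, d=1, a=70
d=1 and a=2a₀=70 at k=2, so the next step gives (m, d) = (35, 70) again — its k=1 value — and the period has length 2.

[35; 1, 70]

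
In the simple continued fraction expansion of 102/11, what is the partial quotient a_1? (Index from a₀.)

3

102 = 9·11 + 3   →  a_0 = 9
11 = 3·3 + 2   →  a_1 = 3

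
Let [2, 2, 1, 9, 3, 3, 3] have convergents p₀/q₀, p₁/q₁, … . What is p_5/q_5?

Using pₖ = aₖpₖ₋₁ + pₖ₋₂, qₖ = aₖqₖ₋₁ + qₖ₋₂ (with p₋₁=1, p₋₂=0, q₋₁=0, q₋₂=1):
  k=0: a=2, p=2, q=1
  k=1: a=2, p=5, q=2
  k=2: a=1, p=7, q=3
  k=3: a=9, p=68, q=29
  k=4: a=3, p=211, q=90
  k=5: a=3, p=701, q=299

701/299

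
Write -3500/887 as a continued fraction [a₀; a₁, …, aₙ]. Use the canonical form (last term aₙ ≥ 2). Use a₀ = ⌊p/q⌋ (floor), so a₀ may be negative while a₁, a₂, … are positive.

[-4; 18, 2, 11, 2]

-3500 = -4·887 + 48
887 = 18·48 + 23
48 = 2·23 + 2
23 = 11·2 + 1
2 = 2·1 + 0  (stop)
So -3500/887 = [-4; 18, 2, 11, 2].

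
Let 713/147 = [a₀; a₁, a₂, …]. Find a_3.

713 = 4·147 + 125   →  a_0 = 4
147 = 1·125 + 22   →  a_1 = 1
125 = 5·22 + 15   →  a_2 = 5
22 = 1·15 + 7   →  a_3 = 1

1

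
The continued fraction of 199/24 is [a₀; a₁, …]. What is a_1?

199 = 8·24 + 7   →  a_0 = 8
24 = 3·7 + 3   →  a_1 = 3

3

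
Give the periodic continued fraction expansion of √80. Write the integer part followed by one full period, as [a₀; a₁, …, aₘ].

[8; 1, 16]

a₀ = ⌊√80⌋ = 8.
With m₀=0, d₀=1 and mₖ₊₁ = dₖaₖ − mₖ, dₖ₊₁ = (n − mₖ₊₁²)/dₖ, aₖ₊₁ = ⌊(a₀+mₖ₊₁)/dₖ₊₁⌋:
  k=1: m=8, d=16, a=1
  k=2: m=8, d=1, a=16
d=1 and a=2a₀=16 at k=2, so the next step gives (m, d) = (8, 16) again — its k=1 value — and the period has length 2.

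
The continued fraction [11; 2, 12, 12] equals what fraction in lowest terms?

3467/302

Using pₖ = aₖpₖ₋₁ + pₖ₋₂ and qₖ = aₖqₖ₋₁ + qₖ₋₂:
  k=0: a=11, p=11, q=1
  k=1: a=2, p=23, q=2
  k=2: a=12, p=287, q=25
  k=3: a=12, p=3467, q=302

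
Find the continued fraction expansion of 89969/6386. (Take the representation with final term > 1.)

89969 = 14·6386 + 565
6386 = 11·565 + 171
565 = 3·171 + 52
171 = 3·52 + 15
52 = 3·15 + 7
15 = 2·7 + 1
7 = 7·1 + 0  (stop)
So 89969/6386 = [14; 11, 3, 3, 3, 2, 7].

[14; 11, 3, 3, 3, 2, 7]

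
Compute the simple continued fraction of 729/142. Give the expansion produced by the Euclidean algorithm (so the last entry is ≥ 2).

[5; 7, 2, 9]

729 = 5·142 + 19
142 = 7·19 + 9
19 = 2·9 + 1
9 = 9·1 + 0  (stop)
So 729/142 = [5; 7, 2, 9].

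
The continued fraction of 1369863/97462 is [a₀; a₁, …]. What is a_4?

16

1369863 = 14·97462 + 5395   →  a_0 = 14
97462 = 18·5395 + 352   →  a_1 = 18
5395 = 15·352 + 115   →  a_2 = 15
352 = 3·115 + 7   →  a_3 = 3
115 = 16·7 + 3   →  a_4 = 16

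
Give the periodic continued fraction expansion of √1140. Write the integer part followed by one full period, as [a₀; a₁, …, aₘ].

a₀ = ⌊√1140⌋ = 33.

[33; 1, 3, 4, 3, 1, 66]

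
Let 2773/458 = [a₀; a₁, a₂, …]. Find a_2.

2773 = 6·458 + 25   →  a_0 = 6
458 = 18·25 + 8   →  a_1 = 18
25 = 3·8 + 1   →  a_2 = 3

3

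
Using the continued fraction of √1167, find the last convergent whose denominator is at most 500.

11854/347

√1167 = [34; 6, 5, 11, 5, 6, 68, …] (period length 6).
Convergents:
  p_0/q_0 = 34/1
  p_1/q_1 = 205/6
  p_2/q_2 = 1059/31
  p_3/q_3 = 11854/347
  p_4/q_4 = 60329/1766
q_3 = 347 ≤ 500 < 1766 = q_4, so the answer is 11854/347.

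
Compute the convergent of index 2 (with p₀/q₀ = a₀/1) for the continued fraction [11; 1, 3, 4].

Using pₖ = aₖpₖ₋₁ + pₖ₋₂, qₖ = aₖqₖ₋₁ + qₖ₋₂ (with p₋₁=1, p₋₂=0, q₋₁=0, q₋₂=1):
  k=0: a=11, p=11, q=1
  k=1: a=1, p=12, q=1
  k=2: a=3, p=47, q=4

47/4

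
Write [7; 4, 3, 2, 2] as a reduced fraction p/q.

Fold from the inside: start with 2/1.
  2 + 1/2 = 5/2
  3 + 2/5 = 17/5
  4 + 5/17 = 73/17
  7 + 17/73 = 528/73

528/73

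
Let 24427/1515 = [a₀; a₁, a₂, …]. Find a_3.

1

24427 = 16·1515 + 187   →  a_0 = 16
1515 = 8·187 + 19   →  a_1 = 8
187 = 9·19 + 16   →  a_2 = 9
19 = 1·16 + 3   →  a_3 = 1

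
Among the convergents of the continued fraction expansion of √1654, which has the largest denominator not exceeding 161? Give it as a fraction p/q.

√1654 = [40; 1, 2, 40, 2, 1, 80, …] (period length 6).
Convergents:
  p_0/q_0 = 40/1
  p_1/q_1 = 41/1
  p_2/q_2 = 122/3
  p_3/q_3 = 4921/121
  p_4/q_4 = 9964/245
q_3 = 121 ≤ 161 < 245 = q_4, so the answer is 4921/121.

4921/121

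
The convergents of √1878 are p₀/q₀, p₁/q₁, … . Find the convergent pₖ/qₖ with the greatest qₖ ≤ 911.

16901/390

√1878 = [43; 2, 1, 42, 1, 2, 86, …] (period length 6).
Convergents:
  p_0/q_0 = 43/1
  p_1/q_1 = 87/2
  p_2/q_2 = 130/3
  p_3/q_3 = 5547/128
  p_4/q_4 = 5677/131
  p_5/q_5 = 16901/390
  p_6/q_6 = 1459163/33671
q_5 = 390 ≤ 911 < 33671 = q_6, so the answer is 16901/390.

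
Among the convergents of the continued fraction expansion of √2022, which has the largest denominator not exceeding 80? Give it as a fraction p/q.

1349/30

√2022 = [44; 1, 28, 1, 88, …] (period length 4).
Convergents:
  p_0/q_0 = 44/1
  p_1/q_1 = 45/1
  p_2/q_2 = 1304/29
  p_3/q_3 = 1349/30
  p_4/q_4 = 120016/2669
q_3 = 30 ≤ 80 < 2669 = q_4, so the answer is 1349/30.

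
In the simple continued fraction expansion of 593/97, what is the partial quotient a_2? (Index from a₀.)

1

593 = 6·97 + 11   →  a_0 = 6
97 = 8·11 + 9   →  a_1 = 8
11 = 1·9 + 2   →  a_2 = 1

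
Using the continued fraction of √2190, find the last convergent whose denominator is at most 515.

18251/390

√2190 = [46; 1, 3, 1, 14, 1, 3, 1, 92, …] (period length 8).
Convergents:
  p_0/q_0 = 46/1
  p_1/q_1 = 47/1
  p_2/q_2 = 187/4
  p_3/q_3 = 234/5
  p_4/q_4 = 3463/74
  p_5/q_5 = 3697/79
  p_6/q_6 = 14554/311
  p_7/q_7 = 18251/390
  p_8/q_8 = 1693646/36191
q_7 = 390 ≤ 515 < 36191 = q_8, so the answer is 18251/390.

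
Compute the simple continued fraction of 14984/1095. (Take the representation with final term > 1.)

[13; 1, 2, 6, 14, 4]

14984 = 13*1095 + 749
1095 = 1*749 + 346
749 = 2*346 + 57
346 = 6*57 + 4
57 = 14*4 + 1
4 = 4*1 + 0  (stop)
So 14984/1095 = [13; 1, 2, 6, 14, 4].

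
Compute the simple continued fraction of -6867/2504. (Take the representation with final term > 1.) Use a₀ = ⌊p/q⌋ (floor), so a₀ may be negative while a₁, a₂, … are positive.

-6867 = -3×2504 + 645
2504 = 3×645 + 569
645 = 1×569 + 76
569 = 7×76 + 37
76 = 2×37 + 2
37 = 18×2 + 1
2 = 2×1 + 0  (stop)
So -6867/2504 = [-3; 3, 1, 7, 2, 18, 2].

[-3; 3, 1, 7, 2, 18, 2]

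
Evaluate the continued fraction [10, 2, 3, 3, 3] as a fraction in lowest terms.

793/76

Using pₖ = aₖpₖ₋₁ + pₖ₋₂ and qₖ = aₖqₖ₋₁ + qₖ₋₂:
  k=0: a=10, p=10, q=1
  k=1: a=2, p=21, q=2
  k=2: a=3, p=73, q=7
  k=3: a=3, p=240, q=23
  k=4: a=3, p=793, q=76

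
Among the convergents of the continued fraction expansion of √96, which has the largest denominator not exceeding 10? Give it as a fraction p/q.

√96 = [9; 1, 3, 1, 18, …] (period length 4).
Convergents:
  p_0/q_0 = 9/1
  p_1/q_1 = 10/1
  p_2/q_2 = 39/4
  p_3/q_3 = 49/5
  p_4/q_4 = 921/94
q_3 = 5 ≤ 10 < 94 = q_4, so the answer is 49/5.

49/5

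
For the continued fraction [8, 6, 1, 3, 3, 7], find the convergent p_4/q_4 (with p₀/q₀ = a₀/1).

717/88

Using pₖ = aₖpₖ₋₁ + pₖ₋₂, qₖ = aₖqₖ₋₁ + qₖ₋₂ (with p₋₁=1, p₋₂=0, q₋₁=0, q₋₂=1):
  k=0: a=8, p=8, q=1
  k=1: a=6, p=49, q=6
  k=2: a=1, p=57, q=7
  k=3: a=3, p=220, q=27
  k=4: a=3, p=717, q=88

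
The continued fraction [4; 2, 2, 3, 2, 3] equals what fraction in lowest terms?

591/134

Fold from the inside: start with 3/1.
  2 + 1/3 = 7/3
  3 + 3/7 = 24/7
  2 + 7/24 = 55/24
  2 + 24/55 = 134/55
  4 + 55/134 = 591/134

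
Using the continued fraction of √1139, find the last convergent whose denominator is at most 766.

√1139 = [33; 1, 2, 1, 66, …] (period length 4).
Convergents:
  p_0/q_0 = 33/1
  p_1/q_1 = 34/1
  p_2/q_2 = 101/3
  p_3/q_3 = 135/4
  p_4/q_4 = 9011/267
  p_5/q_5 = 9146/271
  p_6/q_6 = 27303/809
q_5 = 271 ≤ 766 < 809 = q_6, so the answer is 9146/271.

9146/271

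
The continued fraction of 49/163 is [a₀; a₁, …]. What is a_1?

3

49 = 0·163 + 49   →  a_0 = 0
163 = 3·49 + 16   →  a_1 = 3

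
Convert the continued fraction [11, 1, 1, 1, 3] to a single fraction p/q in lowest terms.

128/11

Fold from the inside: start with 3/1.
  1 + 1/3 = 4/3
  1 + 3/4 = 7/4
  1 + 4/7 = 11/7
  11 + 7/11 = 128/11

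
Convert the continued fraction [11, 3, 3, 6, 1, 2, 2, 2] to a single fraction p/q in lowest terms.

13460/1191

Fold from the inside: start with 2/1.
  2 + 1/2 = 5/2
  2 + 2/5 = 12/5
  1 + 5/12 = 17/12
  6 + 12/17 = 114/17
  3 + 17/114 = 359/114
  3 + 114/359 = 1191/359
  11 + 359/1191 = 13460/1191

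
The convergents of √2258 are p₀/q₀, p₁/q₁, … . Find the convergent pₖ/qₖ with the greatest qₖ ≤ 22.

95/2

√2258 = [47; 1, 1, 13, 13, 1, 1, 94, …] (period length 7).
Convergents:
  p_0/q_0 = 47/1
  p_1/q_1 = 48/1
  p_2/q_2 = 95/2
  p_3/q_3 = 1283/27
q_2 = 2 ≤ 22 < 27 = q_3, so the answer is 95/2.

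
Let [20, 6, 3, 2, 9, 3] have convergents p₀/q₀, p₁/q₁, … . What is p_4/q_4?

8366/415

Using pₖ = aₖpₖ₋₁ + pₖ₋₂, qₖ = aₖqₖ₋₁ + qₖ₋₂ (with p₋₁=1, p₋₂=0, q₋₁=0, q₋₂=1):
  k=0: a=20, p=20, q=1
  k=1: a=6, p=121, q=6
  k=2: a=3, p=383, q=19
  k=3: a=2, p=887, q=44
  k=4: a=9, p=8366, q=415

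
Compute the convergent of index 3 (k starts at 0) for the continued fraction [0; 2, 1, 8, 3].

9/26

Using pₖ = aₖpₖ₋₁ + pₖ₋₂, qₖ = aₖqₖ₋₁ + qₖ₋₂ (with p₋₁=1, p₋₂=0, q₋₁=0, q₋₂=1):
  k=0: a=0, p=0, q=1
  k=1: a=2, p=1, q=2
  k=2: a=1, p=1, q=3
  k=3: a=8, p=9, q=26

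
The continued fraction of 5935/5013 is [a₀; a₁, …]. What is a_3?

3

5935 = 1·5013 + 922   →  a_0 = 1
5013 = 5·922 + 403   →  a_1 = 5
922 = 2·403 + 116   →  a_2 = 2
403 = 3·116 + 55   →  a_3 = 3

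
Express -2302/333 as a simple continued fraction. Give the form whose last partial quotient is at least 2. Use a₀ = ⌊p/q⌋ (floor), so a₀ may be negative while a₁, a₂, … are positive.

[-7; 11, 2, 14]

-2302 = -7×333 + 29
333 = 11×29 + 14
29 = 2×14 + 1
14 = 14×1 + 0  (stop)
So -2302/333 = [-7; 11, 2, 14].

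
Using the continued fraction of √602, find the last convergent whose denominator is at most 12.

49/2

√602 = [24; 1, 1, 6, 1, 1, 48, …] (period length 6).
Convergents:
  p_0/q_0 = 24/1
  p_1/q_1 = 25/1
  p_2/q_2 = 49/2
  p_3/q_3 = 319/13
q_2 = 2 ≤ 12 < 13 = q_3, so the answer is 49/2.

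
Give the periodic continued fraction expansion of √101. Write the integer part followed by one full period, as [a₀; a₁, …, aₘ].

a₀ = ⌊√101⌋ = 10.
With m₀=0, d₀=1 and mₖ₊₁ = dₖaₖ − mₖ, dₖ₊₁ = (n − mₖ₊₁²)/dₖ, aₖ₊₁ = ⌊(a₀+mₖ₊₁)/dₖ₊₁⌋:
  k=1: m=10, d=1, a=20
d=1 and a=2a₀=20 at k=1, so the next step gives (m, d) = (10, 1) again — its k=1 value — and the period has length 1.

[10; 20]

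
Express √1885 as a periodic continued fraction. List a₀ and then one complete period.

a₀ = ⌊√1885⌋ = 43.
With m₀=0, d₀=1 and mₖ₊₁ = dₖaₖ − mₖ, dₖ₊₁ = (n − mₖ₊₁²)/dₖ, aₖ₊₁ = ⌊(a₀+mₖ₊₁)/dₖ₊₁⌋:
  k=1: m=43, d=36, a=2
  k=2: m=29, d=29, a=2
  k=3: m=29, d=36, a=2
  k=4: m=43, d=1, a=86
d=1 and a=2a₀=86 at k=4, so the next step gives (m, d) = (43, 36) again — its k=1 value — and the period has length 4.

[43; 2, 2, 2, 86]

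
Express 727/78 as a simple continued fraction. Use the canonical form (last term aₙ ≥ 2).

727 = 9·78 + 25
78 = 3·25 + 3
25 = 8·3 + 1
3 = 3·1 + 0  (stop)
So 727/78 = [9; 3, 8, 3].

[9; 3, 8, 3]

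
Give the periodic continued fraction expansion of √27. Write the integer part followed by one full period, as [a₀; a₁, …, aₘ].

a₀ = ⌊√27⌋ = 5.
With m₀=0, d₀=1 and mₖ₊₁ = dₖaₖ − mₖ, dₖ₊₁ = (n − mₖ₊₁²)/dₖ, aₖ₊₁ = ⌊(a₀+mₖ₊₁)/dₖ₊₁⌋:
  k=1: m=5, d=2, a=5
  k=2: m=5, d=1, a=10
d=1 and a=2a₀=10 at k=2, so the next step gives (m, d) = (5, 2) again — its k=1 value — and the period has length 2.

[5; 5, 10]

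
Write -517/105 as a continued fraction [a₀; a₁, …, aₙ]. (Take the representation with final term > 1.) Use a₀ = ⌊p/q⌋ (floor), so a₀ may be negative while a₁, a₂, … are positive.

[-5; 13, 8]

-517 = -5×105 + 8
105 = 13×8 + 1
8 = 8×1 + 0  (stop)
So -517/105 = [-5; 13, 8].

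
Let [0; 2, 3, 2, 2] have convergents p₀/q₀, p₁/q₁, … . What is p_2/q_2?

3/7

Using pₖ = aₖpₖ₋₁ + pₖ₋₂, qₖ = aₖqₖ₋₁ + qₖ₋₂ (with p₋₁=1, p₋₂=0, q₋₁=0, q₋₂=1):
  k=0: a=0, p=0, q=1
  k=1: a=2, p=1, q=2
  k=2: a=3, p=3, q=7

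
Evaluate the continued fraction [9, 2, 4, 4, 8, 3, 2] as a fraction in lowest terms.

Using pₖ = aₖpₖ₋₁ + pₖ₋₂ and qₖ = aₖqₖ₋₁ + qₖ₋₂:
  k=0: a=9, p=9, q=1
  k=1: a=2, p=19, q=2
  k=2: a=4, p=85, q=9
  k=3: a=4, p=359, q=38
  k=4: a=8, p=2957, q=313
  k=5: a=3, p=9230, q=977
  k=6: a=2, p=21417, q=2267

21417/2267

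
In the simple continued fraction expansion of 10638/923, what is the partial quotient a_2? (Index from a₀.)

1

10638 = 11·923 + 485   →  a_0 = 11
923 = 1·485 + 438   →  a_1 = 1
485 = 1·438 + 47   →  a_2 = 1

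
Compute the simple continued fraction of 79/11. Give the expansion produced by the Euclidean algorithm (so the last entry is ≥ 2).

79 = 7*11 + 2
11 = 5*2 + 1
2 = 2*1 + 0  (stop)
So 79/11 = [7; 5, 2].

[7; 5, 2]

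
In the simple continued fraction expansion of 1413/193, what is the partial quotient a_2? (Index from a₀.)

1413 = 7·193 + 62   →  a_0 = 7
193 = 3·62 + 7   →  a_1 = 3
62 = 8·7 + 6   →  a_2 = 8

8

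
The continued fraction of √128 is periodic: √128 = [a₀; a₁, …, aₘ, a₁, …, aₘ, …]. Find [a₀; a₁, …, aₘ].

[11; 3, 5, 3, 22]

a₀ = ⌊√128⌋ = 11.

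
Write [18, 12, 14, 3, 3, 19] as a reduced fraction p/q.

Fold from the inside: start with 19/1.
  3 + 1/19 = 58/19
  3 + 19/58 = 193/58
  14 + 58/193 = 2760/193
  12 + 193/2760 = 33313/2760
  18 + 2760/33313 = 602394/33313

602394/33313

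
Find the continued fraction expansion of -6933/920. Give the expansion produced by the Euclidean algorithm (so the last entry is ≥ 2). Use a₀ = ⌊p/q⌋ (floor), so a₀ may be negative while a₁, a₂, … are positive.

-6933 = -8·920 + 427
920 = 2·427 + 66
427 = 6·66 + 31
66 = 2·31 + 4
31 = 7·4 + 3
4 = 1·3 + 1
3 = 3·1 + 0  (stop)
So -6933/920 = [-8; 2, 6, 2, 7, 1, 3].

[-8; 2, 6, 2, 7, 1, 3]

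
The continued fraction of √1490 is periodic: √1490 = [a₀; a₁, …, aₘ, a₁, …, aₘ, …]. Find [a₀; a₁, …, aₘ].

[38; 1, 1, 1, 1, 76]

a₀ = ⌊√1490⌋ = 38.
With m₀=0, d₀=1 and mₖ₊₁ = dₖaₖ − mₖ, dₖ₊₁ = (n − mₖ₊₁²)/dₖ, aₖ₊₁ = ⌊(a₀+mₖ₊₁)/dₖ₊₁⌋:
  k=1: m=38, d=46, a=1
  k=2: m=8, d=31, a=1
  k=3: m=23, d=31, a=1
  k=4: m=8, d=46, a=1
  k=5: m=38, d=1, a=76
d=1 and a=2a₀=76 at k=5, so the next step gives (m, d) = (38, 46) again — its k=1 value — and the period has length 5.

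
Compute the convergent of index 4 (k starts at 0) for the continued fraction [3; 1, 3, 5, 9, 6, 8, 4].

726/193

Using pₖ = aₖpₖ₋₁ + pₖ₋₂, qₖ = aₖqₖ₋₁ + qₖ₋₂ (with p₋₁=1, p₋₂=0, q₋₁=0, q₋₂=1):
  k=0: a=3, p=3, q=1
  k=1: a=1, p=4, q=1
  k=2: a=3, p=15, q=4
  k=3: a=5, p=79, q=21
  k=4: a=9, p=726, q=193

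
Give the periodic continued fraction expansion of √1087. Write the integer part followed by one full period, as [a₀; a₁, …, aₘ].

[32; 1, 31, 1, 64]

a₀ = ⌊√1087⌋ = 32.
With m₀=0, d₀=1 and mₖ₊₁ = dₖaₖ − mₖ, dₖ₊₁ = (n − mₖ₊₁²)/dₖ, aₖ₊₁ = ⌊(a₀+mₖ₊₁)/dₖ₊₁⌋:
  k=1: m=32, d=63, a=1
  k=2: m=31, d=2, a=31
  k=3: m=31, d=63, a=1
  k=4: m=32, d=1, a=64
d=1 and a=2a₀=64 at k=4, so the next step gives (m, d) = (32, 63) again — its k=1 value — and the period has length 4.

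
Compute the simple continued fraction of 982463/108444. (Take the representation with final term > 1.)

982463 = 9·108444 + 6467
108444 = 16·6467 + 4972
6467 = 1·4972 + 1495
4972 = 3·1495 + 487
1495 = 3·487 + 34
487 = 14·34 + 11
34 = 3·11 + 1
11 = 11·1 + 0  (stop)
So 982463/108444 = [9; 16, 1, 3, 3, 14, 3, 11].

[9; 16, 1, 3, 3, 14, 3, 11]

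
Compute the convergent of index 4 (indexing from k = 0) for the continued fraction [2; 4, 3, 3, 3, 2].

317/142

Using pₖ = aₖpₖ₋₁ + pₖ₋₂, qₖ = aₖqₖ₋₁ + qₖ₋₂ (with p₋₁=1, p₋₂=0, q₋₁=0, q₋₂=1):
  k=0: a=2, p=2, q=1
  k=1: a=4, p=9, q=4
  k=2: a=3, p=29, q=13
  k=3: a=3, p=96, q=43
  k=4: a=3, p=317, q=142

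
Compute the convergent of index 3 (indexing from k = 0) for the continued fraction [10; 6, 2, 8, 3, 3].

1117/110

Using pₖ = aₖpₖ₋₁ + pₖ₋₂, qₖ = aₖqₖ₋₁ + qₖ₋₂ (with p₋₁=1, p₋₂=0, q₋₁=0, q₋₂=1):
  k=0: a=10, p=10, q=1
  k=1: a=6, p=61, q=6
  k=2: a=2, p=132, q=13
  k=3: a=8, p=1117, q=110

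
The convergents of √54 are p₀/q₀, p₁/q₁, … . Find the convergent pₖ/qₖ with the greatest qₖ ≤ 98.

485/66

√54 = [7; 2, 1, 6, 1, 2, 14, …] (period length 6).
Convergents:
  p_0/q_0 = 7/1
  p_1/q_1 = 15/2
  p_2/q_2 = 22/3
  p_3/q_3 = 147/20
  p_4/q_4 = 169/23
  p_5/q_5 = 485/66
  p_6/q_6 = 6959/947
q_5 = 66 ≤ 98 < 947 = q_6, so the answer is 485/66.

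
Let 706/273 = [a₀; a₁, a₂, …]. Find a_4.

2

706 = 2·273 + 160   →  a_0 = 2
273 = 1·160 + 113   →  a_1 = 1
160 = 1·113 + 47   →  a_2 = 1
113 = 2·47 + 19   →  a_3 = 2
47 = 2·19 + 9   →  a_4 = 2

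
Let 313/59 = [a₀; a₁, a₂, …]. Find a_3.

1

313 = 5·59 + 18   →  a_0 = 5
59 = 3·18 + 5   →  a_1 = 3
18 = 3·5 + 3   →  a_2 = 3
5 = 1·3 + 2   →  a_3 = 1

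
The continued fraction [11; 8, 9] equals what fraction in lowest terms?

Using pₖ = aₖpₖ₋₁ + pₖ₋₂ and qₖ = aₖqₖ₋₁ + qₖ₋₂:
  k=0: a=11, p=11, q=1
  k=1: a=8, p=89, q=8
  k=2: a=9, p=812, q=73

812/73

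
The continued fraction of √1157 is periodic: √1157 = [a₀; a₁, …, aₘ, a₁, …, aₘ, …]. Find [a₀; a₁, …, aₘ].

[34; 68]

a₀ = ⌊√1157⌋ = 34.
With m₀=0, d₀=1 and mₖ₊₁ = dₖaₖ − mₖ, dₖ₊₁ = (n − mₖ₊₁²)/dₖ, aₖ₊₁ = ⌊(a₀+mₖ₊₁)/dₖ₊₁⌋:
  k=1: m=34, d=1, a=68
d=1 and a=2a₀=68 at k=1, so the next step gives (m, d) = (34, 1) again — its k=1 value — and the period has length 1.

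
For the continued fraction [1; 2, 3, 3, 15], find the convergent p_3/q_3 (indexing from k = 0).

Using pₖ = aₖpₖ₋₁ + pₖ₋₂, qₖ = aₖqₖ₋₁ + qₖ₋₂ (with p₋₁=1, p₋₂=0, q₋₁=0, q₋₂=1):
  k=0: a=1, p=1, q=1
  k=1: a=2, p=3, q=2
  k=2: a=3, p=10, q=7
  k=3: a=3, p=33, q=23

33/23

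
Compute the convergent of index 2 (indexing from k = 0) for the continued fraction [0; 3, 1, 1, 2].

Using pₖ = aₖpₖ₋₁ + pₖ₋₂, qₖ = aₖqₖ₋₁ + qₖ₋₂ (with p₋₁=1, p₋₂=0, q₋₁=0, q₋₂=1):
  k=0: a=0, p=0, q=1
  k=1: a=3, p=1, q=3
  k=2: a=1, p=1, q=4

1/4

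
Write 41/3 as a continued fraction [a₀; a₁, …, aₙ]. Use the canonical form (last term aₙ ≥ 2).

[13; 1, 2]

41 = 13×3 + 2
3 = 1×2 + 1
2 = 2×1 + 0  (stop)
So 41/3 = [13; 1, 2].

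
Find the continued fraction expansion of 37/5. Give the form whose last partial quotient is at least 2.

[7; 2, 2]

37 = 7*5 + 2
5 = 2*2 + 1
2 = 2*1 + 0  (stop)
So 37/5 = [7; 2, 2].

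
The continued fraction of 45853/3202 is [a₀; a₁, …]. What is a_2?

45853 = 14·3202 + 1025   →  a_0 = 14
3202 = 3·1025 + 127   →  a_1 = 3
1025 = 8·127 + 9   →  a_2 = 8

8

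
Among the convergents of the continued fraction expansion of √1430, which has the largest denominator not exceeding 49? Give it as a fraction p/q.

1021/27

√1430 = [37; 1, 4, 2, 2, 2, 4, 1, 74, …] (period length 8).
Convergents:
  p_0/q_0 = 37/1
  p_1/q_1 = 38/1
  p_2/q_2 = 189/5
  p_3/q_3 = 416/11
  p_4/q_4 = 1021/27
  p_5/q_5 = 2458/65
q_4 = 27 ≤ 49 < 65 = q_5, so the answer is 1021/27.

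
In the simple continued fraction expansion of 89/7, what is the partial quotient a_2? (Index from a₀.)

89 = 12·7 + 5   →  a_0 = 12
7 = 1·5 + 2   →  a_1 = 1
5 = 2·2 + 1   →  a_2 = 2

2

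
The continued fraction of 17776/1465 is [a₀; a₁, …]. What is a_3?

9

17776 = 12·1465 + 196   →  a_0 = 12
1465 = 7·196 + 93   →  a_1 = 7
196 = 2·93 + 10   →  a_2 = 2
93 = 9·10 + 3   →  a_3 = 9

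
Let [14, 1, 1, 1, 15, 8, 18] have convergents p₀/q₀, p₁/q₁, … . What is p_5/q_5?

Using pₖ = aₖpₖ₋₁ + pₖ₋₂, qₖ = aₖqₖ₋₁ + qₖ₋₂ (with p₋₁=1, p₋₂=0, q₋₁=0, q₋₂=1):
  k=0: a=14, p=14, q=1
  k=1: a=1, p=15, q=1
  k=2: a=1, p=29, q=2
  k=3: a=1, p=44, q=3
  k=4: a=15, p=689, q=47
  k=5: a=8, p=5556, q=379

5556/379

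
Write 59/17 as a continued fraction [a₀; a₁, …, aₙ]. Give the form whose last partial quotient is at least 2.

[3; 2, 8]

59 = 3×17 + 8
17 = 2×8 + 1
8 = 8×1 + 0  (stop)
So 59/17 = [3; 2, 8].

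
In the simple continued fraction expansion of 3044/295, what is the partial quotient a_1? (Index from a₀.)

3044 = 10·295 + 94   →  a_0 = 10
295 = 3·94 + 13   →  a_1 = 3

3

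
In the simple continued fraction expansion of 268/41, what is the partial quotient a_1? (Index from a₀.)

1

268 = 6·41 + 22   →  a_0 = 6
41 = 1·22 + 19   →  a_1 = 1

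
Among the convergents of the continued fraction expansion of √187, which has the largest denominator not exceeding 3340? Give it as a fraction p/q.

44867/3281

√187 = [13; 1, 2, 13, 2, 1, 26, …] (period length 6).
Convergents:
  p_0/q_0 = 13/1
  p_1/q_1 = 14/1
  p_2/q_2 = 41/3
  p_3/q_3 = 547/40
  p_4/q_4 = 1135/83
  p_5/q_5 = 1682/123
  p_6/q_6 = 44867/3281
  p_7/q_7 = 46549/3404
q_6 = 3281 ≤ 3340 < 3404 = q_7, so the answer is 44867/3281.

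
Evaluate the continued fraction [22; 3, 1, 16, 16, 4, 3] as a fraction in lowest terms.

Using pₖ = aₖpₖ₋₁ + pₖ₋₂ and qₖ = aₖqₖ₋₁ + qₖ₋₂:
  k=0: a=22, p=22, q=1
  k=1: a=3, p=67, q=3
  k=2: a=1, p=89, q=4
  k=3: a=16, p=1491, q=67
  k=4: a=16, p=23945, q=1076
  k=5: a=4, p=97271, q=4371
  k=6: a=3, p=315758, q=14189

315758/14189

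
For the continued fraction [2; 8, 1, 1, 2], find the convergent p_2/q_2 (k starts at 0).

19/9

Using pₖ = aₖpₖ₋₁ + pₖ₋₂, qₖ = aₖqₖ₋₁ + qₖ₋₂ (with p₋₁=1, p₋₂=0, q₋₁=0, q₋₂=1):
  k=0: a=2, p=2, q=1
  k=1: a=8, p=17, q=8
  k=2: a=1, p=19, q=9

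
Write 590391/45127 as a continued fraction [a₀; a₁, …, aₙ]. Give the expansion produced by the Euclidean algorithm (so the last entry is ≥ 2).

590391 = 13·45127 + 3740
45127 = 12·3740 + 247
3740 = 15·247 + 35
247 = 7·35 + 2
35 = 17·2 + 1
2 = 2·1 + 0  (stop)
So 590391/45127 = [13; 12, 15, 7, 17, 2].

[13; 12, 15, 7, 17, 2]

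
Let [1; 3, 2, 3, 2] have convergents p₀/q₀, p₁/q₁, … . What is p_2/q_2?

9/7

Using pₖ = aₖpₖ₋₁ + pₖ₋₂, qₖ = aₖqₖ₋₁ + qₖ₋₂ (with p₋₁=1, p₋₂=0, q₋₁=0, q₋₂=1):
  k=0: a=1, p=1, q=1
  k=1: a=3, p=4, q=3
  k=2: a=2, p=9, q=7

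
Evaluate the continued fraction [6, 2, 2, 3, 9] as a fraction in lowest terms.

1013/158

Using pₖ = aₖpₖ₋₁ + pₖ₋₂ and qₖ = aₖqₖ₋₁ + qₖ₋₂:
  k=0: a=6, p=6, q=1
  k=1: a=2, p=13, q=2
  k=2: a=2, p=32, q=5
  k=3: a=3, p=109, q=17
  k=4: a=9, p=1013, q=158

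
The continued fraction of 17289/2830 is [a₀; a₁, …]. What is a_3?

3

17289 = 6·2830 + 309   →  a_0 = 6
2830 = 9·309 + 49   →  a_1 = 9
309 = 6·49 + 15   →  a_2 = 6
49 = 3·15 + 4   →  a_3 = 3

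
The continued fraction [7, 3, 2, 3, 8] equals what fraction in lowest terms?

Using pₖ = aₖpₖ₋₁ + pₖ₋₂ and qₖ = aₖqₖ₋₁ + qₖ₋₂:
  k=0: a=7, p=7, q=1
  k=1: a=3, p=22, q=3
  k=2: a=2, p=51, q=7
  k=3: a=3, p=175, q=24
  k=4: a=8, p=1451, q=199

1451/199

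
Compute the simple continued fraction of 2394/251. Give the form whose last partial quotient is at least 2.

2394 = 9×251 + 135
251 = 1×135 + 116
135 = 1×116 + 19
116 = 6×19 + 2
19 = 9×2 + 1
2 = 2×1 + 0  (stop)
So 2394/251 = [9; 1, 1, 6, 9, 2].

[9; 1, 1, 6, 9, 2]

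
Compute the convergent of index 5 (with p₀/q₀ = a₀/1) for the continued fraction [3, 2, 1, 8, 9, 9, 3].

7224/2159

Using pₖ = aₖpₖ₋₁ + pₖ₋₂, qₖ = aₖqₖ₋₁ + qₖ₋₂ (with p₋₁=1, p₋₂=0, q₋₁=0, q₋₂=1):
  k=0: a=3, p=3, q=1
  k=1: a=2, p=7, q=2
  k=2: a=1, p=10, q=3
  k=3: a=8, p=87, q=26
  k=4: a=9, p=793, q=237
  k=5: a=9, p=7224, q=2159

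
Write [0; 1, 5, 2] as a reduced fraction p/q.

11/13

Fold from the inside: start with 2/1.
  5 + 1/2 = 11/2
  1 + 2/11 = 13/11
  0 + 11/13 = 11/13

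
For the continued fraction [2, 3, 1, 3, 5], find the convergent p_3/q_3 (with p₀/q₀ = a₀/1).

34/15

Using pₖ = aₖpₖ₋₁ + pₖ₋₂, qₖ = aₖqₖ₋₁ + qₖ₋₂ (with p₋₁=1, p₋₂=0, q₋₁=0, q₋₂=1):
  k=0: a=2, p=2, q=1
  k=1: a=3, p=7, q=3
  k=2: a=1, p=9, q=4
  k=3: a=3, p=34, q=15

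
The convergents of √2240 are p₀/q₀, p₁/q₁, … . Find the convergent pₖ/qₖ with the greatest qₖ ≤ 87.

3313/70

√2240 = [47; 3, 23, 3, 94, …] (period length 4).
Convergents:
  p_0/q_0 = 47/1
  p_1/q_1 = 142/3
  p_2/q_2 = 3313/70
  p_3/q_3 = 10081/213
q_2 = 70 ≤ 87 < 213 = q_3, so the answer is 3313/70.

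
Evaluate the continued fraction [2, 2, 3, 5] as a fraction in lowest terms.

Fold from the inside: start with 5/1.
  3 + 1/5 = 16/5
  2 + 5/16 = 37/16
  2 + 16/37 = 90/37

90/37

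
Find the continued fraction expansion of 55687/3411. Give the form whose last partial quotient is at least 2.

55687 = 16·3411 + 1111
3411 = 3·1111 + 78
1111 = 14·78 + 19
78 = 4·19 + 2
19 = 9·2 + 1
2 = 2·1 + 0  (stop)
So 55687/3411 = [16; 3, 14, 4, 9, 2].

[16; 3, 14, 4, 9, 2]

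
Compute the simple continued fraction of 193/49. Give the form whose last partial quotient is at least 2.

[3; 1, 15, 3]

193 = 3·49 + 46
49 = 1·46 + 3
46 = 15·3 + 1
3 = 3·1 + 0  (stop)
So 193/49 = [3; 1, 15, 3].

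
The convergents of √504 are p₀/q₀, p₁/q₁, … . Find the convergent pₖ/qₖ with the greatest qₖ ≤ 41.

449/20

√504 = [22; 2, 4, 2, 44, …] (period length 4).
Convergents:
  p_0/q_0 = 22/1
  p_1/q_1 = 45/2
  p_2/q_2 = 202/9
  p_3/q_3 = 449/20
  p_4/q_4 = 19958/889
q_3 = 20 ≤ 41 < 889 = q_4, so the answer is 449/20.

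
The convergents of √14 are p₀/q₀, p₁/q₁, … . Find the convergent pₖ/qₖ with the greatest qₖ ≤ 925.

√14 = [3; 1, 2, 1, 6, …] (period length 4).
Convergents:
  p_0/q_0 = 3/1
  p_1/q_1 = 4/1
  p_2/q_2 = 11/3
  p_3/q_3 = 15/4
  p_4/q_4 = 101/27
  p_5/q_5 = 116/31
  p_6/q_6 = 333/89
  p_7/q_7 = 449/120
  p_8/q_8 = 3027/809
  p_9/q_9 = 3476/929
q_8 = 809 ≤ 925 < 929 = q_9, so the answer is 3027/809.

3027/809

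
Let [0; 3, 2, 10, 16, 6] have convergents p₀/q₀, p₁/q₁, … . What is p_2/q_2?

2/7

Using pₖ = aₖpₖ₋₁ + pₖ₋₂, qₖ = aₖqₖ₋₁ + qₖ₋₂ (with p₋₁=1, p₋₂=0, q₋₁=0, q₋₂=1):
  k=0: a=0, p=0, q=1
  k=1: a=3, p=1, q=3
  k=2: a=2, p=2, q=7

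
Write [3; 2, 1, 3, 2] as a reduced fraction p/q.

Fold from the inside: start with 2/1.
  3 + 1/2 = 7/2
  1 + 2/7 = 9/7
  2 + 7/9 = 25/9
  3 + 9/25 = 84/25

84/25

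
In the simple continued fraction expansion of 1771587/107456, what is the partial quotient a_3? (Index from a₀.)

1771587 = 16·107456 + 52291   →  a_0 = 16
107456 = 2·52291 + 2874   →  a_1 = 2
52291 = 18·2874 + 559   →  a_2 = 18
2874 = 5·559 + 79   →  a_3 = 5

5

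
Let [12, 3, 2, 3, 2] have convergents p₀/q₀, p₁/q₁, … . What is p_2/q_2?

86/7

Using pₖ = aₖpₖ₋₁ + pₖ₋₂, qₖ = aₖqₖ₋₁ + qₖ₋₂ (with p₋₁=1, p₋₂=0, q₋₁=0, q₋₂=1):
  k=0: a=12, p=12, q=1
  k=1: a=3, p=37, q=3
  k=2: a=2, p=86, q=7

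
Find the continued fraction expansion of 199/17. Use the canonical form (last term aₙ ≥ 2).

199 = 11·17 + 12
17 = 1·12 + 5
12 = 2·5 + 2
5 = 2·2 + 1
2 = 2·1 + 0  (stop)
So 199/17 = [11; 1, 2, 2, 2].

[11; 1, 2, 2, 2]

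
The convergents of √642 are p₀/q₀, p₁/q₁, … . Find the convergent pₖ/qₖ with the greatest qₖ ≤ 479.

5777/228

√642 = [25; 2, 1, 24, 1, 2, 50, …] (period length 6).
Convergents:
  p_0/q_0 = 25/1
  p_1/q_1 = 51/2
  p_2/q_2 = 76/3
  p_3/q_3 = 1875/74
  p_4/q_4 = 1951/77
  p_5/q_5 = 5777/228
  p_6/q_6 = 290801/11477
q_5 = 228 ≤ 479 < 11477 = q_6, so the answer is 5777/228.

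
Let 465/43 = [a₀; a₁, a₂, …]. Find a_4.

465 = 10·43 + 35   →  a_0 = 10
43 = 1·35 + 8   →  a_1 = 1
35 = 4·8 + 3   →  a_2 = 4
8 = 2·3 + 2   →  a_3 = 2
3 = 1·2 + 1   →  a_4 = 1

1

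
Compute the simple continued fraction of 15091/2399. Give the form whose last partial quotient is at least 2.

15091 = 6·2399 + 697
2399 = 3·697 + 308
697 = 2·308 + 81
308 = 3·81 + 65
81 = 1·65 + 16
65 = 4·16 + 1
16 = 16·1 + 0  (stop)
So 15091/2399 = [6; 3, 2, 3, 1, 4, 16].

[6; 3, 2, 3, 1, 4, 16]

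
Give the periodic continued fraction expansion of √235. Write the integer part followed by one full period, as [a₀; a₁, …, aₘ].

[15; 3, 30]

a₀ = ⌊√235⌋ = 15.
With m₀=0, d₀=1 and mₖ₊₁ = dₖaₖ − mₖ, dₖ₊₁ = (n − mₖ₊₁²)/dₖ, aₖ₊₁ = ⌊(a₀+mₖ₊₁)/dₖ₊₁⌋:
  k=1: m=15, d=10, a=3
  k=2: m=15, d=1, a=30
d=1 and a=2a₀=30 at k=2, so the next step gives (m, d) = (15, 10) again — its k=1 value — and the period has length 2.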